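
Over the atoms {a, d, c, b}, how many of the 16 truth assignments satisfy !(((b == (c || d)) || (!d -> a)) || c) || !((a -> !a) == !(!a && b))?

Initial set: {(!(((b == (c || d)) || (!d -> a)) || c) || !((a -> !a) == !(!a && b)))}.
(!(((b == (c || d)) || (!d -> a)) || c) || !((a -> !a) == !(!a && b))): β-rule — branch into !(((b == (c || d)) || (!d -> a)) || c)  //  !((a -> !a) == !(!a && b)).
  branch 1 (add !(((b == (c || d)) || (!d -> a)) || c)):
    !(((b == (c || d)) || (!d -> a)) || c): α-rule — add !((b == (c || d)) || (!d -> a)), !c.
    !((b == (c || d)) || (!d -> a)): α-rule — add !(b == (c || d)), !(!d -> a).
    !(!d -> a): α-rule — add !d, !a.
    !(b == (c || d)): β-rule — branch into b, !(c || d)  //  !b, (c || d).
      branch 1.1 (add b, !(c || d)):
        !(c || d): α-rule — add !c, !d.
        ○ open, literals {a=F, b=T, c=F, d=F}.
      branch 1.2 (add !b, (c || d)):
        (c || d): β-rule — branch into c  //  d.
          branch 1.2.1 (add c):
            × closes — contains both c and !c.
          branch 1.2.2 (add d):
            × closes — contains both d and !d.
  branch 2 (add !((a -> !a) == !(!a && b))):
    !((a -> !a) == !(!a && b)): β-rule — branch into (a -> !a), !!(!a && b)  //  !(a -> !a), !(!a && b).
      branch 2.1 (add (a -> !a), !!(!a && b)):
        !!(!a && b): α-rule — add !a, b.
        (a -> !a): β-rule — branch into !a  //  !a.
          branch 2.1.1 (add !a):
            ○ open, literals {a=F, b=T}.
          branch 2.1.2 (add !a):
            ○ open, literals {a=F, b=T}.
      branch 2.2 (add !(a -> !a), !(!a && b)):
        !(a -> !a): α-rule — add a, !!a.
        !(!a && b): β-rule — branch into !!a  //  !b.
          branch 2.2.1 (add !!a):
            ○ open, literals {a=T}.
          branch 2.2.2 (add !b):
            ○ open, literals {a=T, b=F}.
2 branches closed, 5 open.
Each open branch fixes some atoms; the unmentioned ones are free. Counting distinct full assignments: branch {a=F, b=T, c=F, d=F} (none free) contributes 1 new; branch {a=F, b=T} (d, c) contributes 3 new; branch {a=F, b=T} (d, c) contributes 0 new; branch {a=T} (d, c, b) contributes 8 new; branch {a=T, b=F} (d, c) contributes 0 new. Total: 12.

12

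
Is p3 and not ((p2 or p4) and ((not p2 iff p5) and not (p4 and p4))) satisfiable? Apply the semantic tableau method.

Satisfiable

Initial set: {(p3 and not ((p2 or p4) and ((not p2 iff p5) and not (p4 and p4))))}.
(p3 and not ((p2 or p4) and ((not p2 iff p5) and not (p4 and p4)))): α-rule — add p3, not ((p2 or p4) and ((not p2 iff p5) and not (p4 and p4))).
not ((p2 or p4) and ((not p2 iff p5) and not (p4 and p4))): β-rule — branch into not (p2 or p4)  //  not ((not p2 iff p5) and not (p4 and p4)).
  branch 1 (add not (p2 or p4)):
    not (p2 or p4): α-rule — add not p2, not p4.
    ○ open, literals {p2=0, p3=1, p4=0}.
  branch 2 (add not ((not p2 iff p5) and not (p4 and p4))):
    not ((not p2 iff p5) and not (p4 and p4)): β-rule — branch into not (not p2 iff p5)  //  not not (p4 and p4).
      branch 2.1 (add not (not p2 iff p5)):
        not (not p2 iff p5): β-rule — branch into not p2, not p5  //  not not p2, p5.
          branch 2.1.1 (add not p2, not p5):
            ○ open, literals {p2=0, p3=1, p5=0}.
          branch 2.1.2 (add not not p2, p5):
            ○ open, literals {p2=1, p3=1, p5=1}.
      branch 2.2 (add not not (p4 and p4)):
        not not (p4 and p4): α-rule — add p4, p4.
        ○ open, literals {p3=1, p4=1}.
0 branches closed, 4 open.
An open branch gives a satisfying assignment: p2=0, p3=1, p4=0.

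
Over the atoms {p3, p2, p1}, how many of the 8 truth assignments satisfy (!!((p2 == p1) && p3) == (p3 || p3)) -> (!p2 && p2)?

Initial set: {((!!((p2 == p1) && p3) == (p3 || p3)) -> (!p2 && p2))}.
((!!((p2 == p1) && p3) == (p3 || p3)) -> (!p2 && p2)): β-rule — branch into !(!!((p2 == p1) && p3) == (p3 || p3))  //  (!p2 && p2).
  branch 1 (add !(!!((p2 == p1) && p3) == (p3 || p3))):
    !(!!((p2 == p1) && p3) == (p3 || p3)): β-rule — branch into !!((p2 == p1) && p3), !(p3 || p3)  //  !!!((p2 == p1) && p3), (p3 || p3).
      branch 1.1 (add !!((p2 == p1) && p3), !(p3 || p3)):
        !!((p2 == p1) && p3): drop double negation, giving ((p2 == p1) && p3).
        !(p3 || p3): α-rule — add !p3, !p3.
        ((p2 == p1) && p3): α-rule — add (p2 == p1), p3.
        × closes — contains both p3 and !p3.
      branch 1.2 (add !!!((p2 == p1) && p3), (p3 || p3)):
        !!!((p2 == p1) && p3): drop double negation, giving !((p2 == p1) && p3).
        (p3 || p3): β-rule — branch into p3  //  p3.
          branch 1.2.1 (add p3):
            !((p2 == p1) && p3): β-rule — branch into !(p2 == p1)  //  !p3.
              branch 1.2.1.1 (add !(p2 == p1)):
                !(p2 == p1): β-rule — branch into p2, !p1  //  !p2, p1.
                  branch 1.2.1.1.1 (add p2, !p1):
                    ○ open, literals {p1=F, p2=T, p3=T}.
                  branch 1.2.1.1.2 (add !p2, p1):
                    ○ open, literals {p1=T, p2=F, p3=T}.
              branch 1.2.1.2 (add !p3):
                × closes — contains both p3 and !p3.
          branch 1.2.2 (add p3):
            !((p2 == p1) && p3): β-rule — branch into !(p2 == p1)  //  !p3.
              branch 1.2.2.1 (add !(p2 == p1)):
                !(p2 == p1): β-rule — branch into p2, !p1  //  !p2, p1.
                  branch 1.2.2.1.1 (add p2, !p1):
                    ○ open, literals {p1=F, p2=T, p3=T}.
                  branch 1.2.2.1.2 (add !p2, p1):
                    ○ open, literals {p1=T, p2=F, p3=T}.
              branch 1.2.2.2 (add !p3):
                × closes — contains both p3 and !p3.
  branch 2 (add (!p2 && p2)):
    (!p2 && p2): α-rule — add !p2, p2.
    × closes — contains both p2 and !p2.
4 branches closed, 4 open.
Each open branch fixes some atoms; the unmentioned ones are free. Counting distinct full assignments: branch {p1=F, p2=T, p3=T} (none free) contributes 1 new; branch {p1=T, p2=F, p3=T} (none free) contributes 1 new; branch {p1=F, p2=T, p3=T} (none free) contributes 0 new; branch {p1=T, p2=F, p3=T} (none free) contributes 0 new. Total: 2.

2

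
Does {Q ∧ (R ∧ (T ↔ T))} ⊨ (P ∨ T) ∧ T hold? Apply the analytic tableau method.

No

Initial set: {(Q ∧ (R ∧ (T ↔ T))); ¬((P ∨ T) ∧ T)}.
(Q ∧ (R ∧ (T ↔ T))): α-rule — add Q, (R ∧ (T ↔ T)).
(R ∧ (T ↔ T)): α-rule — add R, (T ↔ T).
¬((P ∨ T) ∧ T): β-rule — branch into ¬(P ∨ T)  //  ¬T.
  branch 1 (add ¬(P ∨ T)):
    ¬(P ∨ T): α-rule — add ¬P, ¬T.
    (T ↔ T): β-rule — branch into T, T  //  ¬T, ¬T.
      branch 1.1 (add T, T):
        × closes — contains both T and ¬T.
      branch 1.2 (add ¬T, ¬T):
        ○ open, literals {P=false, Q=true, R=true, T=false}.
  branch 2 (add ¬T):
    (T ↔ T): β-rule — branch into T, T  //  ¬T, ¬T.
      branch 2.1 (add T, T):
        × closes — contains both T and ¬T.
      branch 2.2 (add ¬T, ¬T):
        ○ open, literals {Q=true, R=true, T=false}.
2 branches closed, 2 open.
An open branch gives a countermodel: P=false, Q=true, R=true, T=false (unmentioned atoms arbitrary); the premises hold there but the conclusion fails.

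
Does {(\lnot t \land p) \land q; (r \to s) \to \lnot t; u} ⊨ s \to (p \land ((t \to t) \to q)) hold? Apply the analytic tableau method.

Yes

Initial set: {T ((\lnot t \land p) \land q); T ((r \to s) \to \lnot t); T u; F (s \to (p \land ((t \to t) \to q)))}.
T ((\lnot t \land p) \land q): α-rule — add T (\lnot t \land p), T q.
F (s \to (p \land ((t \to t) \to q))): α-rule — add T s, F (p \land ((t \to t) \to q)).
T (\lnot t \land p): α-rule — add T \lnot t, T p.
T ((r \to s) \to \lnot t): β-rule — branch into F (r \to s)  //  T \lnot t.
  branch 1 (add F (r \to s)):
    F (r \to s): α-rule — add T r, F s.
    × closes — contains both s and \lnot s.
  branch 2 (add T \lnot t):
    F (p \land ((t \to t) \to q)): β-rule — branch into F p  //  F ((t \to t) \to q).
      branch 2.1 (add F p):
        × closes — contains both p and \lnot p.
      branch 2.2 (add F ((t \to t) \to q)):
        F ((t \to t) \to q): α-rule — add T (t \to t), F q.
        × closes — contains both q and \lnot q.
All 3 branches close.
Every branch closed, so the premises entail the conclusion.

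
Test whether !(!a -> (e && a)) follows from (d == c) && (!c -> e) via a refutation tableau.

Initial set: {((d == c) && (!c -> e)); !!(!a -> (e && a))}.
((d == c) && (!c -> e)): α-rule — add (d == c), (!c -> e).
!!(!a -> (e && a)): β-rule — branch into !!a  //  (e && a).
  branch 1 (add !!a):
    (d == c): β-rule — branch into d, c  //  !d, !c.
      branch 1.1 (add d, c):
        (!c -> e): β-rule — branch into !!c  //  e.
          branch 1.1.1 (add !!c):
            ○ open, literals {a=T, c=T, d=T}.
          branch 1.1.2 (add e):
            ○ open, literals {a=T, c=T, d=T, e=T}.
      branch 1.2 (add !d, !c):
        (!c -> e): β-rule — branch into !!c  //  e.
          branch 1.2.1 (add !!c):
            × closes — contains both c and !c.
          branch 1.2.2 (add e):
            ○ open, literals {a=T, c=F, d=F, e=T}.
  branch 2 (add (e && a)):
    (e && a): α-rule — add e, a.
    (d == c): β-rule — branch into d, c  //  !d, !c.
      branch 2.1 (add d, c):
        (!c -> e): β-rule — branch into !!c  //  e.
          branch 2.1.1 (add !!c):
            ○ open, literals {a=T, c=T, d=T, e=T}.
          branch 2.1.2 (add e):
            ○ open, literals {a=T, c=T, d=T, e=T}.
      branch 2.2 (add !d, !c):
        (!c -> e): β-rule — branch into !!c  //  e.
          branch 2.2.1 (add !!c):
            × closes — contains both c and !c.
          branch 2.2.2 (add e):
            ○ open, literals {a=T, c=F, d=F, e=T}.
2 branches closed, 6 open.
An open branch gives a countermodel: a=T, c=T, d=T (unmentioned atoms arbitrary); the premises hold there but the conclusion fails.

No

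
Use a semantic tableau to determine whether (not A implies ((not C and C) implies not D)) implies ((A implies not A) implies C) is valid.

Assume the negation and expand:
Initial set: {not ((not A implies ((not C and C) implies not D)) implies ((A implies not A) implies C))}.
not ((not A implies ((not C and C) implies not D)) implies ((A implies not A) implies C)): α-rule — add (not A implies ((not C and C) implies not D)), not ((A implies not A) implies C).
not ((A implies not A) implies C): α-rule — add (A implies not A), not C.
(not A implies ((not C and C) implies not D)): β-rule — branch into not not A  //  ((not C and C) implies not D).
  branch 1 (add not not A):
    (A implies not A): β-rule — branch into not A  //  not A.
      branch 1.1 (add not A):
        × closes — contains both A and not A.
      branch 1.2 (add not A):
        × closes — contains both A and not A.
  branch 2 (add ((not C and C) implies not D)):
    (A implies not A): β-rule — branch into not A  //  not A.
      branch 2.1 (add not A):
        ((not C and C) implies not D): β-rule — branch into not (not C and C)  //  not D.
          branch 2.1.1 (add not (not C and C)):
            not (not C and C): β-rule — branch into not not C  //  not C.
              branch 2.1.1.1 (add not not C):
                × closes — contains both C and not C.
              branch 2.1.1.2 (add not C):
                ○ open, literals {A=false, C=false}.
          branch 2.1.2 (add not D):
            ○ open, literals {A=false, C=false, D=false}.
      branch 2.2 (add not A):
        ((not C and C) implies not D): β-rule — branch into not (not C and C)  //  not D.
          branch 2.2.1 (add not (not C and C)):
            not (not C and C): β-rule — branch into not not C  //  not C.
              branch 2.2.1.1 (add not not C):
                × closes — contains both C and not C.
              branch 2.2.1.2 (add not C):
                ○ open, literals {A=false, C=false}.
          branch 2.2.2 (add not D):
            ○ open, literals {A=false, C=false, D=false}.
4 branches closed, 4 open.
An open branch gives a countermodel: A=false, C=false (unmentioned atoms arbitrary); under it the original formula is false.

Not valid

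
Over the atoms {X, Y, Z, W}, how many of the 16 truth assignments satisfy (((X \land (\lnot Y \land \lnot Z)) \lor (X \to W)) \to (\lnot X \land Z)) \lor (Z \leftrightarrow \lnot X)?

Initial set: {((((X \land (\lnot Y \land \lnot Z)) \lor (X \to W)) \to (\lnot X \land Z)) \lor (Z \leftrightarrow \lnot X))}.
((((X \land (\lnot Y \land \lnot Z)) \lor (X \to W)) \to (\lnot X \land Z)) \lor (Z \leftrightarrow \lnot X)): β-rule — branch into (((X \land (\lnot Y \land \lnot Z)) \lor (X \to W)) \to (\lnot X \land Z))  //  (Z \leftrightarrow \lnot X).
  branch 1 (add (((X \land (\lnot Y \land \lnot Z)) \lor (X \to W)) \to (\lnot X \land Z))):
    (((X \land (\lnot Y \land \lnot Z)) \lor (X \to W)) \to (\lnot X \land Z)): β-rule — branch into \lnot ((X \land (\lnot Y \land \lnot Z)) \lor (X \to W))  //  (\lnot X \land Z).
      branch 1.1 (add \lnot ((X \land (\lnot Y \land \lnot Z)) \lor (X \to W))):
        \lnot ((X \land (\lnot Y \land \lnot Z)) \lor (X \to W)): α-rule — add \lnot (X \land (\lnot Y \land \lnot Z)), \lnot (X \to W).
        \lnot (X \to W): α-rule — add X, \lnot W.
        \lnot (X \land (\lnot Y \land \lnot Z)): β-rule — branch into \lnot X  //  \lnot (\lnot Y \land \lnot Z).
          branch 1.1.1 (add \lnot X):
            × closes — contains both X and \lnot X.
          branch 1.1.2 (add \lnot (\lnot Y \land \lnot Z)):
            \lnot (\lnot Y \land \lnot Z): β-rule — branch into \lnot \lnot Y  //  \lnot \lnot Z.
              branch 1.1.2.1 (add \lnot \lnot Y):
                ○ open, literals {W=false, X=true, Y=true}.
              branch 1.1.2.2 (add \lnot \lnot Z):
                ○ open, literals {W=false, X=true, Z=true}.
      branch 1.2 (add (\lnot X \land Z)):
        (\lnot X \land Z): α-rule — add \lnot X, Z.
        ○ open, literals {X=false, Z=true}.
  branch 2 (add (Z \leftrightarrow \lnot X)):
    (Z \leftrightarrow \lnot X): β-rule — branch into Z, \lnot X  //  \lnot Z, \lnot \lnot X.
      branch 2.1 (add Z, \lnot X):
        ○ open, literals {X=false, Z=true}.
      branch 2.2 (add \lnot Z, \lnot \lnot X):
        ○ open, literals {X=true, Z=false}.
1 branch closed, 5 open.
Each open branch fixes some atoms; the unmentioned ones are free. Counting distinct full assignments: branch {W=false, X=true, Y=true} (Z) contributes 2 new; branch {W=false, X=true, Z=true} (Y) contributes 1 new; branch {X=false, Z=true} (Y, W) contributes 4 new; branch {X=false, Z=true} (Y, W) contributes 0 new; branch {X=true, Z=false} (Y, W) contributes 3 new. Total: 10.

10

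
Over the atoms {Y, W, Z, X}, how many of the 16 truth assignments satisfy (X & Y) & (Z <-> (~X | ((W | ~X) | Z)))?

3

Initial set: {T ((X & Y) & (Z <-> (~X | ((W | ~X) | Z))))}.
T ((X & Y) & (Z <-> (~X | ((W | ~X) | Z)))): α-rule — add T (X & Y), T (Z <-> (~X | ((W | ~X) | Z))).
T (X & Y): α-rule — add T X, T Y.
T (Z <-> (~X | ((W | ~X) | Z))): β-rule — branch into T Z, T (~X | ((W | ~X) | Z))  //  F Z, F (~X | ((W | ~X) | Z)).
  branch 1 (add T Z, T (~X | ((W | ~X) | Z))):
    T (~X | ((W | ~X) | Z)): β-rule — branch into T ~X  //  T ((W | ~X) | Z).
      branch 1.1 (add T ~X):
        × closes — contains both X and ~X.
      branch 1.2 (add T ((W | ~X) | Z)):
        T ((W | ~X) | Z): β-rule — branch into T (W | ~X)  //  T Z.
          branch 1.2.1 (add T (W | ~X)):
            T (W | ~X): β-rule — branch into T W  //  T ~X.
              branch 1.2.1.1 (add T W):
                ○ open, literals {W=1, X=1, Y=1, Z=1}.
              branch 1.2.1.2 (add T ~X):
                × closes — contains both X and ~X.
          branch 1.2.2 (add T Z):
            ○ open, literals {X=1, Y=1, Z=1}.
  branch 2 (add F Z, F (~X | ((W | ~X) | Z))):
    F (~X | ((W | ~X) | Z)): α-rule — add F ~X, F ((W | ~X) | Z).
    F ((W | ~X) | Z): α-rule — add F (W | ~X), F Z.
    F (W | ~X): α-rule — add F W, F ~X.
    ○ open, literals {W=0, X=1, Y=1, Z=0}.
2 branches closed, 3 open.
Each open branch fixes some atoms; the unmentioned ones are free. Counting distinct full assignments: branch {W=1, X=1, Y=1, Z=1} (none free) contributes 1 new; branch {X=1, Y=1, Z=1} (W) contributes 1 new; branch {W=0, X=1, Y=1, Z=0} (none free) contributes 1 new. Total: 3.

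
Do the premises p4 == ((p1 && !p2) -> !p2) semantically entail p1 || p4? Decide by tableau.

Initial set: {T (p4 == ((p1 && !p2) -> !p2)); F (p1 || p4)}.
F (p1 || p4): α-rule — add F p1, F p4.
T (p4 == ((p1 && !p2) -> !p2)): β-rule — branch into T p4, T ((p1 && !p2) -> !p2)  //  F p4, F ((p1 && !p2) -> !p2).
  branch 1 (add T p4, T ((p1 && !p2) -> !p2)):
    × closes — contains both p4 and !p4.
  branch 2 (add F p4, F ((p1 && !p2) -> !p2)):
    F ((p1 && !p2) -> !p2): α-rule — add T (p1 && !p2), F !p2.
    T (p1 && !p2): α-rule — add T p1, T !p2.
    × closes — contains both p1 and !p1.
All 2 branches close.
Every branch closed, so the premises entail the conclusion.

Yes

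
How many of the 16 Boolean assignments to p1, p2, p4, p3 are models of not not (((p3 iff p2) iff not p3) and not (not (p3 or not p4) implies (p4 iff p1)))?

1

Initial set: {not not (((p3 iff p2) iff not p3) and not (not (p3 or not p4) implies (p4 iff p1)))}.
not not (((p3 iff p2) iff not p3) and not (not (p3 or not p4) implies (p4 iff p1))): drop double negation, giving (((p3 iff p2) iff not p3) and not (not (p3 or not p4) implies (p4 iff p1))).
(((p3 iff p2) iff not p3) and not (not (p3 or not p4) implies (p4 iff p1))): α-rule — add ((p3 iff p2) iff not p3), not (not (p3 or not p4) implies (p4 iff p1)).
not (not (p3 or not p4) implies (p4 iff p1)): α-rule — add not (p3 or not p4), not (p4 iff p1).
not (p3 or not p4): α-rule — add not p3, not not p4.
((p3 iff p2) iff not p3): β-rule — branch into (p3 iff p2), not p3  //  not (p3 iff p2), not not p3.
  branch 1 (add (p3 iff p2), not p3):
    not (p4 iff p1): β-rule — branch into p4, not p1  //  not p4, p1.
      branch 1.1 (add p4, not p1):
        (p3 iff p2): β-rule — branch into p3, p2  //  not p3, not p2.
          branch 1.1.1 (add p3, p2):
            × closes — contains both p3 and not p3.
          branch 1.1.2 (add not p3, not p2):
            ○ open, literals {p1=0, p2=0, p3=0, p4=1}.
      branch 1.2 (add not p4, p1):
        × closes — contains both p4 and not p4.
  branch 2 (add not (p3 iff p2), not not p3):
    × closes — contains both p3 and not p3.
3 branches closed, 1 open.
Each open branch fixes some atoms; the unmentioned ones are free. Counting distinct full assignments: branch {p1=0, p2=0, p3=0, p4=1} (none free) contributes 1 new. Total: 1.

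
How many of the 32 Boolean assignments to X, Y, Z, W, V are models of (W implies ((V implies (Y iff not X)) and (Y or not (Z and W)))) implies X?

Initial set: {((W implies ((V implies (Y iff not X)) and (Y or not (Z and W)))) implies X)}.
((W implies ((V implies (Y iff not X)) and (Y or not (Z and W)))) implies X): β-rule — branch into not (W implies ((V implies (Y iff not X)) and (Y or not (Z and W))))  //  X.
  branch 1 (add not (W implies ((V implies (Y iff not X)) and (Y or not (Z and W))))):
    not (W implies ((V implies (Y iff not X)) and (Y or not (Z and W)))): α-rule — add W, not ((V implies (Y iff not X)) and (Y or not (Z and W))).
    not ((V implies (Y iff not X)) and (Y or not (Z and W))): β-rule — branch into not (V implies (Y iff not X))  //  not (Y or not (Z and W)).
      branch 1.1 (add not (V implies (Y iff not X))):
        not (V implies (Y iff not X)): α-rule — add V, not (Y iff not X).
        not (Y iff not X): β-rule — branch into Y, not not X  //  not Y, not X.
          branch 1.1.1 (add Y, not not X):
            ○ open, literals {V=T, W=T, X=T, Y=T}.
          branch 1.1.2 (add not Y, not X):
            ○ open, literals {V=T, W=T, X=F, Y=F}.
      branch 1.2 (add not (Y or not (Z and W))):
        not (Y or not (Z and W)): α-rule — add not Y, not not (Z and W).
        not not (Z and W): α-rule — add Z, W.
        ○ open, literals {W=T, Y=F, Z=T}.
  branch 2 (add X):
    ○ open, literals {X=T}.
0 branches closed, 4 open.
Each open branch fixes some atoms; the unmentioned ones are free. Counting distinct full assignments: branch {V=T, W=T, X=T, Y=T} (Z) contributes 2 new; branch {V=T, W=T, X=F, Y=F} (Z) contributes 2 new; branch {W=T, Y=F, Z=T} (X, V) contributes 3 new; branch {X=T} (Y, Z, W, V) contributes 12 new. Total: 19.

19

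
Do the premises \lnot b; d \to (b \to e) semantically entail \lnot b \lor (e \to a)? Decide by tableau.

Initial set: {T \lnot b; T (d \to (b \to e)); F (\lnot b \lor (e \to a))}.
F (\lnot b \lor (e \to a)): α-rule — add F \lnot b, F (e \to a).
× closes — contains both b and \lnot b.
All 1 branch closes.
Every branch closed, so the premises entail the conclusion.

Yes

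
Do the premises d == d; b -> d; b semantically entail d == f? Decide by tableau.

Initial set: {T (d == d); T (b -> d); T b; F (d == f)}.
T (d == d): β-rule — branch into T d, T d  //  F d, F d.
  branch 1 (add T d, T d):
    T (b -> d): β-rule — branch into F b  //  T d.
      branch 1.1 (add F b):
        × closes — contains both b and !b.
      branch 1.2 (add T d):
        F (d == f): β-rule — branch into T d, F f  //  F d, T f.
          branch 1.2.1 (add T d, F f):
            ○ open, literals {b=true, d=true, f=false}.
          branch 1.2.2 (add F d, T f):
            × closes — contains both d and !d.
  branch 2 (add F d, F d):
    T (b -> d): β-rule — branch into F b  //  T d.
      branch 2.1 (add F b):
        × closes — contains both b and !b.
      branch 2.2 (add T d):
        × closes — contains both d and !d.
4 branches closed, 1 open.
An open branch gives a countermodel: b=true, d=true, f=false (unmentioned atoms arbitrary); the premises hold there but the conclusion fails.

No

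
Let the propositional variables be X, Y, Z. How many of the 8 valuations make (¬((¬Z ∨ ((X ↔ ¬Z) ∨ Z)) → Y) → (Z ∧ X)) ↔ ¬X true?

Initial set: {((¬((¬Z ∨ ((X ↔ ¬Z) ∨ Z)) → Y) → (Z ∧ X)) ↔ ¬X)}.
((¬((¬Z ∨ ((X ↔ ¬Z) ∨ Z)) → Y) → (Z ∧ X)) ↔ ¬X): β-rule — branch into (¬((¬Z ∨ ((X ↔ ¬Z) ∨ Z)) → Y) → (Z ∧ X)), ¬X  //  ¬(¬((¬Z ∨ ((X ↔ ¬Z) ∨ Z)) → Y) → (Z ∧ X)), ¬¬X.
  branch 1 (add (¬((¬Z ∨ ((X ↔ ¬Z) ∨ Z)) → Y) → (Z ∧ X)), ¬X):
    (¬((¬Z ∨ ((X ↔ ¬Z) ∨ Z)) → Y) → (Z ∧ X)): β-rule — branch into ¬¬((¬Z ∨ ((X ↔ ¬Z) ∨ Z)) → Y)  //  (Z ∧ X).
      branch 1.1 (add ¬¬((¬Z ∨ ((X ↔ ¬Z) ∨ Z)) → Y)):
        ¬¬((¬Z ∨ ((X ↔ ¬Z) ∨ Z)) → Y): β-rule — branch into ¬(¬Z ∨ ((X ↔ ¬Z) ∨ Z))  //  Y.
          branch 1.1.1 (add ¬(¬Z ∨ ((X ↔ ¬Z) ∨ Z))):
            ¬(¬Z ∨ ((X ↔ ¬Z) ∨ Z)): α-rule — add ¬¬Z, ¬((X ↔ ¬Z) ∨ Z).
            ¬((X ↔ ¬Z) ∨ Z): α-rule — add ¬(X ↔ ¬Z), ¬Z.
            × closes — contains both Z and ¬Z.
          branch 1.1.2 (add Y):
            ○ open, literals {X=0, Y=1}.
      branch 1.2 (add (Z ∧ X)):
        (Z ∧ X): α-rule — add Z, X.
        × closes — contains both X and ¬X.
  branch 2 (add ¬(¬((¬Z ∨ ((X ↔ ¬Z) ∨ Z)) → Y) → (Z ∧ X)), ¬¬X):
    ¬(¬((¬Z ∨ ((X ↔ ¬Z) ∨ Z)) → Y) → (Z ∧ X)): α-rule — add ¬((¬Z ∨ ((X ↔ ¬Z) ∨ Z)) → Y), ¬(Z ∧ X).
    ¬((¬Z ∨ ((X ↔ ¬Z) ∨ Z)) → Y): α-rule — add (¬Z ∨ ((X ↔ ¬Z) ∨ Z)), ¬Y.
    ¬(Z ∧ X): β-rule — branch into ¬Z  //  ¬X.
      branch 2.1 (add ¬Z):
        (¬Z ∨ ((X ↔ ¬Z) ∨ Z)): β-rule — branch into ¬Z  //  ((X ↔ ¬Z) ∨ Z).
          branch 2.1.1 (add ¬Z):
            ○ open, literals {X=1, Y=0, Z=0}.
          branch 2.1.2 (add ((X ↔ ¬Z) ∨ Z)):
            ((X ↔ ¬Z) ∨ Z): β-rule — branch into (X ↔ ¬Z)  //  Z.
              branch 2.1.2.1 (add (X ↔ ¬Z)):
                (X ↔ ¬Z): β-rule — branch into X, ¬Z  //  ¬X, ¬¬Z.
                  branch 2.1.2.1.1 (add X, ¬Z):
                    ○ open, literals {X=1, Y=0, Z=0}.
                  branch 2.1.2.1.2 (add ¬X, ¬¬Z):
                    × closes — contains both X and ¬X.
              branch 2.1.2.2 (add Z):
                × closes — contains both Z and ¬Z.
      branch 2.2 (add ¬X):
        × closes — contains both X and ¬X.
5 branches closed, 3 open.
Each open branch fixes some atoms; the unmentioned ones are free. Counting distinct full assignments: branch {X=0, Y=1} (Z) contributes 2 new; branch {X=1, Y=0, Z=0} (none free) contributes 1 new; branch {X=1, Y=0, Z=0} (none free) contributes 0 new. Total: 3.

3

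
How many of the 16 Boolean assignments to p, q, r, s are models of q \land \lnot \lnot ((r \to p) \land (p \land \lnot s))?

2

Initial set: {(q \land \lnot \lnot ((r \to p) \land (p \land \lnot s)))}.
(q \land \lnot \lnot ((r \to p) \land (p \land \lnot s))): α-rule — add q, \lnot \lnot ((r \to p) \land (p \land \lnot s)).
\lnot \lnot ((r \to p) \land (p \land \lnot s)): drop double negation, giving ((r \to p) \land (p \land \lnot s)).
((r \to p) \land (p \land \lnot s)): α-rule — add (r \to p), (p \land \lnot s).
(p \land \lnot s): α-rule — add p, \lnot s.
(r \to p): β-rule — branch into \lnot r  //  p.
  branch 1 (add \lnot r):
    ○ open, literals {p=true, q=true, r=false, s=false}.
  branch 2 (add p):
    ○ open, literals {p=true, q=true, s=false}.
0 branches closed, 2 open.
Each open branch fixes some atoms; the unmentioned ones are free. Counting distinct full assignments: branch {p=true, q=true, r=false, s=false} (none free) contributes 1 new; branch {p=true, q=true, s=false} (r) contributes 1 new. Total: 2.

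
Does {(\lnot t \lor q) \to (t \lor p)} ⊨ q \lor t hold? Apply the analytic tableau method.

No

Initial set: {((\lnot t \lor q) \to (t \lor p)); \lnot (q \lor t)}.
\lnot (q \lor t): α-rule — add \lnot q, \lnot t.
((\lnot t \lor q) \to (t \lor p)): β-rule — branch into \lnot (\lnot t \lor q)  //  (t \lor p).
  branch 1 (add \lnot (\lnot t \lor q)):
    \lnot (\lnot t \lor q): α-rule — add \lnot \lnot t, \lnot q.
    × closes — contains both t and \lnot t.
  branch 2 (add (t \lor p)):
    (t \lor p): β-rule — branch into t  //  p.
      branch 2.1 (add t):
        × closes — contains both t and \lnot t.
      branch 2.2 (add p):
        ○ open, literals {p=true, q=false, t=false}.
2 branches closed, 1 open.
An open branch gives a countermodel: p=true, q=false, t=false (unmentioned atoms arbitrary); the premises hold there but the conclusion fails.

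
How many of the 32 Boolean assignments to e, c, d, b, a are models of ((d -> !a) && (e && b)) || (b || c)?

24

Initial set: {(((d -> !a) && (e && b)) || (b || c))}.
(((d -> !a) && (e && b)) || (b || c)): β-rule — branch into ((d -> !a) && (e && b))  //  (b || c).
  branch 1 (add ((d -> !a) && (e && b))):
    ((d -> !a) && (e && b)): α-rule — add (d -> !a), (e && b).
    (e && b): α-rule — add e, b.
    (d -> !a): β-rule — branch into !d  //  !a.
      branch 1.1 (add !d):
        ○ open, literals {b=true, d=false, e=true}.
      branch 1.2 (add !a):
        ○ open, literals {a=false, b=true, e=true}.
  branch 2 (add (b || c)):
    (b || c): β-rule — branch into b  //  c.
      branch 2.1 (add b):
        ○ open, literals {b=true}.
      branch 2.2 (add c):
        ○ open, literals {c=true}.
0 branches closed, 4 open.
Each open branch fixes some atoms; the unmentioned ones are free. Counting distinct full assignments: branch {b=true, d=false, e=true} (c, a) contributes 4 new; branch {a=false, b=true, e=true} (c, d) contributes 2 new; branch {b=true} (e, c, d, a) contributes 10 new; branch {c=true} (e, d, b, a) contributes 8 new. Total: 24.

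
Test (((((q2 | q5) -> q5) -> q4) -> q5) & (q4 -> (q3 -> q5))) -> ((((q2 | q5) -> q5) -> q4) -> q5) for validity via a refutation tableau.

Assume the negation and expand:
Initial set: {F ((((((q2 | q5) -> q5) -> q4) -> q5) & (q4 -> (q3 -> q5))) -> ((((q2 | q5) -> q5) -> q4) -> q5))}.
F ((((((q2 | q5) -> q5) -> q4) -> q5) & (q4 -> (q3 -> q5))) -> ((((q2 | q5) -> q5) -> q4) -> q5)): α-rule — add T (((((q2 | q5) -> q5) -> q4) -> q5) & (q4 -> (q3 -> q5))), F ((((q2 | q5) -> q5) -> q4) -> q5).
T (((((q2 | q5) -> q5) -> q4) -> q5) & (q4 -> (q3 -> q5))): α-rule — add T ((((q2 | q5) -> q5) -> q4) -> q5), T (q4 -> (q3 -> q5)).
F ((((q2 | q5) -> q5) -> q4) -> q5): α-rule — add T (((q2 | q5) -> q5) -> q4), F q5.
T ((((q2 | q5) -> q5) -> q4) -> q5): β-rule — branch into F (((q2 | q5) -> q5) -> q4)  //  T q5.
  branch 1 (add F (((q2 | q5) -> q5) -> q4)):
    F (((q2 | q5) -> q5) -> q4): α-rule — add T ((q2 | q5) -> q5), F q4.
    T (q4 -> (q3 -> q5)): β-rule — branch into F q4  //  T (q3 -> q5).
      branch 1.1 (add F q4):
        T (((q2 | q5) -> q5) -> q4): β-rule — branch into F ((q2 | q5) -> q5)  //  T q4.
          branch 1.1.1 (add F ((q2 | q5) -> q5)):
            F ((q2 | q5) -> q5): α-rule — add T (q2 | q5), F q5.
            T ((q2 | q5) -> q5): β-rule — branch into F (q2 | q5)  //  T q5.
              branch 1.1.1.1 (add F (q2 | q5)):
                F (q2 | q5): α-rule — add F q2, F q5.
                T (q2 | q5): β-rule — branch into T q2  //  T q5.
                  branch 1.1.1.1.1 (add T q2):
                    × closes — contains both q2 and ~q2.
                  branch 1.1.1.1.2 (add T q5):
                    × closes — contains both q5 and ~q5.
              branch 1.1.1.2 (add T q5):
                × closes — contains both q5 and ~q5.
          branch 1.1.2 (add T q4):
            × closes — contains both q4 and ~q4.
      branch 1.2 (add T (q3 -> q5)):
        T (((q2 | q5) -> q5) -> q4): β-rule — branch into F ((q2 | q5) -> q5)  //  T q4.
          branch 1.2.1 (add F ((q2 | q5) -> q5)):
            F ((q2 | q5) -> q5): α-rule — add T (q2 | q5), F q5.
            T ((q2 | q5) -> q5): β-rule — branch into F (q2 | q5)  //  T q5.
              branch 1.2.1.1 (add F (q2 | q5)):
                F (q2 | q5): α-rule — add F q2, F q5.
                T (q3 -> q5): β-rule — branch into F q3  //  T q5.
                  branch 1.2.1.1.1 (add F q3):
                    T (q2 | q5): β-rule — branch into T q2  //  T q5.
                      branch 1.2.1.1.1.1 (add T q2):
                        × closes — contains both q2 and ~q2.
                      branch 1.2.1.1.1.2 (add T q5):
                        × closes — contains both q5 and ~q5.
                  branch 1.2.1.1.2 (add T q5):
                    × closes — contains both q5 and ~q5.
              branch 1.2.1.2 (add T q5):
                × closes — contains both q5 and ~q5.
          branch 1.2.2 (add T q4):
            × closes — contains both q4 and ~q4.
  branch 2 (add T q5):
    × closes — contains both q5 and ~q5.
All 10 branches close.
Every branch closed, so the negation is unsatisfiable and the formula is valid.

Valid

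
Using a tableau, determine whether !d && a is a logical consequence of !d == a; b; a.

Yes

Initial set: {(!d == a); b; a; !(!d && a)}.
(!d == a): β-rule — branch into !d, a  //  !!d, !a.
  branch 1 (add !d, a):
    !(!d && a): β-rule — branch into !!d  //  !a.
      branch 1.1 (add !!d):
        × closes — contains both d and !d.
      branch 1.2 (add !a):
        × closes — contains both a and !a.
  branch 2 (add !!d, !a):
    × closes — contains both a and !a.
All 3 branches close.
Every branch closed, so the premises entail the conclusion.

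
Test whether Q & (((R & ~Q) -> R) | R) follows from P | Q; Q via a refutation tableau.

Initial set: {(P | Q); Q; ~(Q & (((R & ~Q) -> R) | R))}.
(P | Q): β-rule — branch into P  //  Q.
  branch 1 (add P):
    ~(Q & (((R & ~Q) -> R) | R)): β-rule — branch into ~Q  //  ~(((R & ~Q) -> R) | R).
      branch 1.1 (add ~Q):
        × closes — contains both Q and ~Q.
      branch 1.2 (add ~(((R & ~Q) -> R) | R)):
        ~(((R & ~Q) -> R) | R): α-rule — add ~((R & ~Q) -> R), ~R.
        ~((R & ~Q) -> R): α-rule — add (R & ~Q), ~R.
        (R & ~Q): α-rule — add R, ~Q.
        × closes — contains both R and ~R.
  branch 2 (add Q):
    ~(Q & (((R & ~Q) -> R) | R)): β-rule — branch into ~Q  //  ~(((R & ~Q) -> R) | R).
      branch 2.1 (add ~Q):
        × closes — contains both Q and ~Q.
      branch 2.2 (add ~(((R & ~Q) -> R) | R)):
        ~(((R & ~Q) -> R) | R): α-rule — add ~((R & ~Q) -> R), ~R.
        ~((R & ~Q) -> R): α-rule — add (R & ~Q), ~R.
        (R & ~Q): α-rule — add R, ~Q.
        × closes — contains both R and ~R.
All 4 branches close.
Every branch closed, so the premises entail the conclusion.

Yes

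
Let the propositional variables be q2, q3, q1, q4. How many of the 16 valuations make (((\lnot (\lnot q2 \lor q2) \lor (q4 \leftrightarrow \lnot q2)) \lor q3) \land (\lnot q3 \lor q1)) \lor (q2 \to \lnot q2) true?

12

Initial set: {((((\lnot (\lnot q2 \lor q2) \lor (q4 \leftrightarrow \lnot q2)) \lor q3) \land (\lnot q3 \lor q1)) \lor (q2 \to \lnot q2))}.
((((\lnot (\lnot q2 \lor q2) \lor (q4 \leftrightarrow \lnot q2)) \lor q3) \land (\lnot q3 \lor q1)) \lor (q2 \to \lnot q2)): β-rule — branch into (((\lnot (\lnot q2 \lor q2) \lor (q4 \leftrightarrow \lnot q2)) \lor q3) \land (\lnot q3 \lor q1))  //  (q2 \to \lnot q2).
  branch 1 (add (((\lnot (\lnot q2 \lor q2) \lor (q4 \leftrightarrow \lnot q2)) \lor q3) \land (\lnot q3 \lor q1))):
    (((\lnot (\lnot q2 \lor q2) \lor (q4 \leftrightarrow \lnot q2)) \lor q3) \land (\lnot q3 \lor q1)): α-rule — add ((\lnot (\lnot q2 \lor q2) \lor (q4 \leftrightarrow \lnot q2)) \lor q3), (\lnot q3 \lor q1).
    ((\lnot (\lnot q2 \lor q2) \lor (q4 \leftrightarrow \lnot q2)) \lor q3): β-rule — branch into (\lnot (\lnot q2 \lor q2) \lor (q4 \leftrightarrow \lnot q2))  //  q3.
      branch 1.1 (add (\lnot (\lnot q2 \lor q2) \lor (q4 \leftrightarrow \lnot q2))):
        (\lnot q3 \lor q1): β-rule — branch into \lnot q3  //  q1.
          branch 1.1.1 (add \lnot q3):
            (\lnot (\lnot q2 \lor q2) \lor (q4 \leftrightarrow \lnot q2)): β-rule — branch into \lnot (\lnot q2 \lor q2)  //  (q4 \leftrightarrow \lnot q2).
              branch 1.1.1.1 (add \lnot (\lnot q2 \lor q2)):
                \lnot (\lnot q2 \lor q2): α-rule — add \lnot \lnot q2, \lnot q2.
                × closes — contains both q2 and \lnot q2.
              branch 1.1.1.2 (add (q4 \leftrightarrow \lnot q2)):
                (q4 \leftrightarrow \lnot q2): β-rule — branch into q4, \lnot q2  //  \lnot q4, \lnot \lnot q2.
                  branch 1.1.1.2.1 (add q4, \lnot q2):
                    ○ open, literals {q2=false, q3=false, q4=true}.
                  branch 1.1.1.2.2 (add \lnot q4, \lnot \lnot q2):
                    ○ open, literals {q2=true, q3=false, q4=false}.
          branch 1.1.2 (add q1):
            (\lnot (\lnot q2 \lor q2) \lor (q4 \leftrightarrow \lnot q2)): β-rule — branch into \lnot (\lnot q2 \lor q2)  //  (q4 \leftrightarrow \lnot q2).
              branch 1.1.2.1 (add \lnot (\lnot q2 \lor q2)):
                \lnot (\lnot q2 \lor q2): α-rule — add \lnot \lnot q2, \lnot q2.
                × closes — contains both q2 and \lnot q2.
              branch 1.1.2.2 (add (q4 \leftrightarrow \lnot q2)):
                (q4 \leftrightarrow \lnot q2): β-rule — branch into q4, \lnot q2  //  \lnot q4, \lnot \lnot q2.
                  branch 1.1.2.2.1 (add q4, \lnot q2):
                    ○ open, literals {q1=true, q2=false, q4=true}.
                  branch 1.1.2.2.2 (add \lnot q4, \lnot \lnot q2):
                    ○ open, literals {q1=true, q2=true, q4=false}.
      branch 1.2 (add q3):
        (\lnot q3 \lor q1): β-rule — branch into \lnot q3  //  q1.
          branch 1.2.1 (add \lnot q3):
            × closes — contains both q3 and \lnot q3.
          branch 1.2.2 (add q1):
            ○ open, literals {q1=true, q3=true}.
  branch 2 (add (q2 \to \lnot q2)):
    (q2 \to \lnot q2): β-rule — branch into \lnot q2  //  \lnot q2.
      branch 2.1 (add \lnot q2):
        ○ open, literals {q2=false}.
      branch 2.2 (add \lnot q2):
        ○ open, literals {q2=false}.
3 branches closed, 7 open.
Each open branch fixes some atoms; the unmentioned ones are free. Counting distinct full assignments: branch {q2=false, q3=false, q4=true} (q1) contributes 2 new; branch {q2=true, q3=false, q4=false} (q1) contributes 2 new; branch {q1=true, q2=false, q4=true} (q3) contributes 1 new; branch {q1=true, q2=true, q4=false} (q3) contributes 1 new; branch {q1=true, q3=true} (q2, q4) contributes 2 new; branch {q2=false} (q3, q1, q4) contributes 4 new; branch {q2=false} (q3, q1, q4) contributes 0 new. Total: 12.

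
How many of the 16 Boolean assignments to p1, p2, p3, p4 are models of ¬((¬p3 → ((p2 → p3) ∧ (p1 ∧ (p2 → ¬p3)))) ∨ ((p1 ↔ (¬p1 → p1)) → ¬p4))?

3

Initial set: {¬((¬p3 → ((p2 → p3) ∧ (p1 ∧ (p2 → ¬p3)))) ∨ ((p1 ↔ (¬p1 → p1)) → ¬p4))}.
¬((¬p3 → ((p2 → p3) ∧ (p1 ∧ (p2 → ¬p3)))) ∨ ((p1 ↔ (¬p1 → p1)) → ¬p4)): α-rule — add ¬(¬p3 → ((p2 → p3) ∧ (p1 ∧ (p2 → ¬p3)))), ¬((p1 ↔ (¬p1 → p1)) → ¬p4).
¬(¬p3 → ((p2 → p3) ∧ (p1 ∧ (p2 → ¬p3)))): α-rule — add ¬p3, ¬((p2 → p3) ∧ (p1 ∧ (p2 → ¬p3))).
¬((p1 ↔ (¬p1 → p1)) → ¬p4): α-rule — add (p1 ↔ (¬p1 → p1)), ¬¬p4.
¬((p2 → p3) ∧ (p1 ∧ (p2 → ¬p3))): β-rule — branch into ¬(p2 → p3)  //  ¬(p1 ∧ (p2 → ¬p3)).
  branch 1 (add ¬(p2 → p3)):
    ¬(p2 → p3): α-rule — add p2, ¬p3.
    (p1 ↔ (¬p1 → p1)): β-rule — branch into p1, (¬p1 → p1)  //  ¬p1, ¬(¬p1 → p1).
      branch 1.1 (add p1, (¬p1 → p1)):
        (¬p1 → p1): β-rule — branch into ¬¬p1  //  p1.
          branch 1.1.1 (add ¬¬p1):
            ○ open, literals {p1=T, p2=T, p3=F, p4=T}.
          branch 1.1.2 (add p1):
            ○ open, literals {p1=T, p2=T, p3=F, p4=T}.
      branch 1.2 (add ¬p1, ¬(¬p1 → p1)):
        ¬(¬p1 → p1): α-rule — add ¬p1, ¬p1.
        ○ open, literals {p1=F, p2=T, p3=F, p4=T}.
  branch 2 (add ¬(p1 ∧ (p2 → ¬p3))):
    (p1 ↔ (¬p1 → p1)): β-rule — branch into p1, (¬p1 → p1)  //  ¬p1, ¬(¬p1 → p1).
      branch 2.1 (add p1, (¬p1 → p1)):
        ¬(p1 ∧ (p2 → ¬p3)): β-rule — branch into ¬p1  //  ¬(p2 → ¬p3).
          branch 2.1.1 (add ¬p1):
            × closes — contains both p1 and ¬p1.
          branch 2.1.2 (add ¬(p2 → ¬p3)):
            ¬(p2 → ¬p3): α-rule — add p2, ¬¬p3.
            × closes — contains both p3 and ¬p3.
      branch 2.2 (add ¬p1, ¬(¬p1 → p1)):
        ¬(¬p1 → p1): α-rule — add ¬p1, ¬p1.
        ¬(p1 ∧ (p2 → ¬p3)): β-rule — branch into ¬p1  //  ¬(p2 → ¬p3).
          branch 2.2.1 (add ¬p1):
            ○ open, literals {p1=F, p3=F, p4=T}.
          branch 2.2.2 (add ¬(p2 → ¬p3)):
            ¬(p2 → ¬p3): α-rule — add p2, ¬¬p3.
            × closes — contains both p3 and ¬p3.
3 branches closed, 4 open.
Each open branch fixes some atoms; the unmentioned ones are free. Counting distinct full assignments: branch {p1=T, p2=T, p3=F, p4=T} (none free) contributes 1 new; branch {p1=T, p2=T, p3=F, p4=T} (none free) contributes 0 new; branch {p1=F, p2=T, p3=F, p4=T} (none free) contributes 1 new; branch {p1=F, p3=F, p4=T} (p2) contributes 1 new. Total: 3.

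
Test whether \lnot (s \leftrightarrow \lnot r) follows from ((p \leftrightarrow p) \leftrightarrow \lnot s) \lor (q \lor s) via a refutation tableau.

Initial set: {T (((p \leftrightarrow p) \leftrightarrow \lnot s) \lor (q \lor s)); F \lnot (s \leftrightarrow \lnot r)}.
T (((p \leftrightarrow p) \leftrightarrow \lnot s) \lor (q \lor s)): β-rule — branch into T ((p \leftrightarrow p) \leftrightarrow \lnot s)  //  T (q \lor s).
  branch 1 (add T ((p \leftrightarrow p) \leftrightarrow \lnot s)):
    F \lnot (s \leftrightarrow \lnot r): β-rule — branch into T s, T \lnot r  //  F s, F \lnot r.
      branch 1.1 (add T s, T \lnot r):
        T ((p \leftrightarrow p) \leftrightarrow \lnot s): β-rule — branch into T (p \leftrightarrow p), T \lnot s  //  F (p \leftrightarrow p), F \lnot s.
          branch 1.1.1 (add T (p \leftrightarrow p), T \lnot s):
            × closes — contains both s and \lnot s.
          branch 1.1.2 (add F (p \leftrightarrow p), F \lnot s):
            F (p \leftrightarrow p): β-rule — branch into T p, F p  //  F p, T p.
              branch 1.1.2.1 (add T p, F p):
                × closes — contains both p and \lnot p.
              branch 1.1.2.2 (add F p, T p):
                × closes — contains both p and \lnot p.
      branch 1.2 (add F s, F \lnot r):
        T ((p \leftrightarrow p) \leftrightarrow \lnot s): β-rule — branch into T (p \leftrightarrow p), T \lnot s  //  F (p \leftrightarrow p), F \lnot s.
          branch 1.2.1 (add T (p \leftrightarrow p), T \lnot s):
            T (p \leftrightarrow p): β-rule — branch into T p, T p  //  F p, F p.
              branch 1.2.1.1 (add T p, T p):
                ○ open, literals {p=T, r=T, s=F}.
              branch 1.2.1.2 (add F p, F p):
                ○ open, literals {p=F, r=T, s=F}.
          branch 1.2.2 (add F (p \leftrightarrow p), F \lnot s):
            × closes — contains both s and \lnot s.
  branch 2 (add T (q \lor s)):
    F \lnot (s \leftrightarrow \lnot r): β-rule — branch into T s, T \lnot r  //  F s, F \lnot r.
      branch 2.1 (add T s, T \lnot r):
        T (q \lor s): β-rule — branch into T q  //  T s.
          branch 2.1.1 (add T q):
            ○ open, literals {q=T, r=F, s=T}.
          branch 2.1.2 (add T s):
            ○ open, literals {r=F, s=T}.
      branch 2.2 (add F s, F \lnot r):
        T (q \lor s): β-rule — branch into T q  //  T s.
          branch 2.2.1 (add T q):
            ○ open, literals {q=T, r=T, s=F}.
          branch 2.2.2 (add T s):
            × closes — contains both s and \lnot s.
5 branches closed, 5 open.
An open branch gives a countermodel: p=T, r=T, s=F (unmentioned atoms arbitrary); the premises hold there but the conclusion fails.

No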